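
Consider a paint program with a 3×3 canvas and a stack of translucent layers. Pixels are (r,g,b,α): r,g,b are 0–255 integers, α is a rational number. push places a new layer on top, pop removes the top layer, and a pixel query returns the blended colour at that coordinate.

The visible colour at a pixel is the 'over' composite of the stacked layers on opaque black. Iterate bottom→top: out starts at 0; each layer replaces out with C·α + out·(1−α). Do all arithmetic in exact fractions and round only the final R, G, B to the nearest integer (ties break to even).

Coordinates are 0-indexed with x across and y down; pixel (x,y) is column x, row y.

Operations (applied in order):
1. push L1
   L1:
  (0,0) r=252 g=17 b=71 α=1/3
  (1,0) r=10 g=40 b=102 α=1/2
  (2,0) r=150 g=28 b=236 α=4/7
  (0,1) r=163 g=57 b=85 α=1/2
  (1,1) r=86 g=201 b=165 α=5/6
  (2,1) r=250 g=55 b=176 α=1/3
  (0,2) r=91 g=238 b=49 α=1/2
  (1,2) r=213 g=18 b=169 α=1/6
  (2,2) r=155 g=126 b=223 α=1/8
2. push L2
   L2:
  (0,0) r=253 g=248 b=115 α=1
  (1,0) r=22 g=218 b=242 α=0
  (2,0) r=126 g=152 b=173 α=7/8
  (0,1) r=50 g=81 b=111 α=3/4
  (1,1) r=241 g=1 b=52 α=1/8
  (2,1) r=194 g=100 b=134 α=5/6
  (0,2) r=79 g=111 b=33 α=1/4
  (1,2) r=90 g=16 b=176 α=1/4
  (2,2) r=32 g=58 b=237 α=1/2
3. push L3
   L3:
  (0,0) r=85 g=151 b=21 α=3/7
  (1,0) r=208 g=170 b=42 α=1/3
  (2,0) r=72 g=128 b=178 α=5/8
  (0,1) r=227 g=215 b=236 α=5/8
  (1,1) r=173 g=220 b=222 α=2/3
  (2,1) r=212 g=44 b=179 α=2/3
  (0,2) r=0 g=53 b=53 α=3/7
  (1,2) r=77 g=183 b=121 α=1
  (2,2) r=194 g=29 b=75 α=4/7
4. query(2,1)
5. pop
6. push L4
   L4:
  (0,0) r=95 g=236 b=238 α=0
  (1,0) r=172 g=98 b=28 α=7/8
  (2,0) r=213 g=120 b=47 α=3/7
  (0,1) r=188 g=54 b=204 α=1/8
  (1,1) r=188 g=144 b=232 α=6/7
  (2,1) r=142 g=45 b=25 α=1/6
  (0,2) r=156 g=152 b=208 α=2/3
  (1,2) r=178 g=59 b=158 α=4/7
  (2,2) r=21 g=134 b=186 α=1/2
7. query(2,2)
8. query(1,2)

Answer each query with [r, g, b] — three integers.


(2,1) stack=L1,L2,L3; from [0,0,0]:
+L1 (α=1/3) → [250/3, 55/3, 176/3]
+L2 (α=5/6) → [1580/9, 1555/18, 1093/9]
+L3 (α=2/3) → [5396/27, 3139/54, 4315/27]
→ [200, 58, 160]

at x=2,y=2 over L1,L2,L4:
after L1 α=1/8: [155/8, 63/4, 223/8]
after L2 α=1/2: [411/16, 295/8, 2119/16]
after L4 α=1/2: [747/32, 1367/16, 5095/32]
→ [23, 85, 159]

at x=1,y=2 over L1,L2,L4:
L1 α=1/6: [71/2, 3, 169/6]
L2 α=1/4: [393/8, 25/4, 521/8]
L4 α=4/7: [6875/56, 1019/28, 6619/56]
rounded: [123, 36, 118]


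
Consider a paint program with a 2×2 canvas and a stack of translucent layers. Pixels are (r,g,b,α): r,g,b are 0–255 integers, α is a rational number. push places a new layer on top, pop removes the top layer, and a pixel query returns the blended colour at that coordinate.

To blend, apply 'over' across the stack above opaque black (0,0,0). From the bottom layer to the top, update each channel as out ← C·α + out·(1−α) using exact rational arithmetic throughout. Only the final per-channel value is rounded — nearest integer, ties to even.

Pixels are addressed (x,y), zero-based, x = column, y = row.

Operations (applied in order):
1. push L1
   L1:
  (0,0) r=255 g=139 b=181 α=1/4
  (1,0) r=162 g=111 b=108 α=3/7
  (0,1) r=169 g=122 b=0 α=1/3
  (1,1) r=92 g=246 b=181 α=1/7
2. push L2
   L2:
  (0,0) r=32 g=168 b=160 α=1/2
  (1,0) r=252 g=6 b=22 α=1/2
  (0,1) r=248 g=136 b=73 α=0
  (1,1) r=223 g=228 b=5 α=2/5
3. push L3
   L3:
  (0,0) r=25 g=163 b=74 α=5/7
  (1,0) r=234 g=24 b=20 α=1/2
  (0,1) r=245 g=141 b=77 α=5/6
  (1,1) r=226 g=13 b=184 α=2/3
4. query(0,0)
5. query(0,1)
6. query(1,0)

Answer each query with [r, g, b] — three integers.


at x=0,y=0 over L1,L2,L3:
after L1 α=1/4: [255/4, 139/4, 181/4]
after L2 α=1/2: [383/8, 811/8, 821/8]
after L3 α=5/7: [883/28, 4071/28, 2301/28]
= [32, 145, 82]

query (0,1) [L1,L2,L3] — begin 0,0,0
after L1 α=1/3: [169/3, 122/3, 0]
after L2 α=0: [169/3, 122/3, 0]
after L3 α=5/6: [1922/9, 2237/18, 385/6]
= [214, 124, 64]

at x=1,y=0 over L1,L2,L3:
L1 α=3/7: [486/7, 333/7, 324/7]
L2 α=1/2: [1125/7, 375/14, 239/7]
L3 α=1/2: [2763/14, 711/28, 379/14]
rounded: [197, 25, 27]


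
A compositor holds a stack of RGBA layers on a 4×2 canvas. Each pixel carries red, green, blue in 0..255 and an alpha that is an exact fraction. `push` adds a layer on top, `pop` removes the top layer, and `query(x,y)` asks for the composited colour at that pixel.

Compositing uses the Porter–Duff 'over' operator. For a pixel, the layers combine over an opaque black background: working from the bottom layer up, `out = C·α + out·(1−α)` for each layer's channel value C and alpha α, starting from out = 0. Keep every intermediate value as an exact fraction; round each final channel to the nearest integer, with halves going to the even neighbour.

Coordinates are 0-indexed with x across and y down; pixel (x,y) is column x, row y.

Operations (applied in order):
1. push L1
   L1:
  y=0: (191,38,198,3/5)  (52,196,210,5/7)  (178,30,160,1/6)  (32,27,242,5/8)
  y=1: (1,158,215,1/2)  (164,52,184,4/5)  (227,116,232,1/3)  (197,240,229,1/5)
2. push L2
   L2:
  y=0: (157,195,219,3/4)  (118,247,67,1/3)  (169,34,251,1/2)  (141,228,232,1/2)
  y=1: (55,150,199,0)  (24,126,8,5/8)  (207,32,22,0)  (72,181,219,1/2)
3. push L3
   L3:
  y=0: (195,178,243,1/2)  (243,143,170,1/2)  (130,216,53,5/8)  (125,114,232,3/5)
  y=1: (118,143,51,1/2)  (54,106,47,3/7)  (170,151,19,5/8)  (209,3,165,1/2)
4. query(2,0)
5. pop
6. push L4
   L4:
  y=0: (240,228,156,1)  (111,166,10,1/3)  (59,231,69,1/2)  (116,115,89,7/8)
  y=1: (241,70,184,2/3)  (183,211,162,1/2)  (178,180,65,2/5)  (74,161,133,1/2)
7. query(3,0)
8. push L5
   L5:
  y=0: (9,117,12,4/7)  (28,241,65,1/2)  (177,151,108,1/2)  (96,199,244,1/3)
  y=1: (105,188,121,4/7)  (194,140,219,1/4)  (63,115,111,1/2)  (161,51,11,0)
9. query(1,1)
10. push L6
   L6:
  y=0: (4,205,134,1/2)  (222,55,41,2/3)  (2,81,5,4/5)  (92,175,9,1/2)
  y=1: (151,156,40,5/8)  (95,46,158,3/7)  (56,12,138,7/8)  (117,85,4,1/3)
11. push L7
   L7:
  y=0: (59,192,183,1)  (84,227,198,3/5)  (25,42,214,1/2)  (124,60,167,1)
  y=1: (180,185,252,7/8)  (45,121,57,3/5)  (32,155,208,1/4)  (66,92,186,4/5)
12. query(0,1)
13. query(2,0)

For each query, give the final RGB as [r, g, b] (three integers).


(2,0) stack=L1,L2,L3; from [0,0,0]:
after L1 α=1/6: [89/3, 5, 80/3]
after L2 α=1/2: [298/3, 39/2, 833/6]
after L3 α=5/8: [237/2, 2277/16, 1363/16]
= [118, 142, 85]

at x=3,y=0 over L1,L2,L4:
+L1 (α=5/8) → [20, 135/8, 605/4]
+L2 (α=1/2) → [161/2, 1959/16, 1533/8]
+L4 (α=7/8) → [1785/16, 14839/128, 6517/64]
rounded: [112, 116, 102]

(1,1) stack=L1,L2,L4,L5; from [0,0,0]:
L1 α=4/5: [656/5, 208/5, 736/5]
L2 α=5/8: [321/5, 1887/20, 301/5]
L4 α=1/2: [618/5, 6107/40, 1111/10]
L5 α=1/4: [706/5, 23921/160, 5523/40]
rounded: [141, 150, 138]

(0,1) stack=L1,L2,L4,L5,L6,L7; from [0,0,0]:
+L1 (α=1/2) → [1/2, 79, 215/2]
+L2 (α=0) → [1/2, 79, 215/2]
+L4 (α=2/3) → [965/6, 73, 317/2]
+L5 (α=4/7) → [1805/14, 971/7, 1919/14]
+L6 (α=5/8) → [15985/112, 8373/56, 8557/112]
+L7 (α=7/8) → [157105/896, 80893/448, 206125/896]
→ [175, 181, 230]

at x=2,y=0 over L1,L2,L4,L5,L6,L7:
after L1 α=1/6: [89/3, 5, 80/3]
after L2 α=1/2: [298/3, 39/2, 833/6]
after L4 α=1/2: [475/6, 501/4, 1247/12]
after L5 α=1/2: [1537/12, 1105/8, 2543/24]
after L6 α=4/5: [1633/60, 3697/40, 3023/120]
after L7 α=1/2: [3133/120, 5377/80, 28703/240]
= [26, 67, 120]


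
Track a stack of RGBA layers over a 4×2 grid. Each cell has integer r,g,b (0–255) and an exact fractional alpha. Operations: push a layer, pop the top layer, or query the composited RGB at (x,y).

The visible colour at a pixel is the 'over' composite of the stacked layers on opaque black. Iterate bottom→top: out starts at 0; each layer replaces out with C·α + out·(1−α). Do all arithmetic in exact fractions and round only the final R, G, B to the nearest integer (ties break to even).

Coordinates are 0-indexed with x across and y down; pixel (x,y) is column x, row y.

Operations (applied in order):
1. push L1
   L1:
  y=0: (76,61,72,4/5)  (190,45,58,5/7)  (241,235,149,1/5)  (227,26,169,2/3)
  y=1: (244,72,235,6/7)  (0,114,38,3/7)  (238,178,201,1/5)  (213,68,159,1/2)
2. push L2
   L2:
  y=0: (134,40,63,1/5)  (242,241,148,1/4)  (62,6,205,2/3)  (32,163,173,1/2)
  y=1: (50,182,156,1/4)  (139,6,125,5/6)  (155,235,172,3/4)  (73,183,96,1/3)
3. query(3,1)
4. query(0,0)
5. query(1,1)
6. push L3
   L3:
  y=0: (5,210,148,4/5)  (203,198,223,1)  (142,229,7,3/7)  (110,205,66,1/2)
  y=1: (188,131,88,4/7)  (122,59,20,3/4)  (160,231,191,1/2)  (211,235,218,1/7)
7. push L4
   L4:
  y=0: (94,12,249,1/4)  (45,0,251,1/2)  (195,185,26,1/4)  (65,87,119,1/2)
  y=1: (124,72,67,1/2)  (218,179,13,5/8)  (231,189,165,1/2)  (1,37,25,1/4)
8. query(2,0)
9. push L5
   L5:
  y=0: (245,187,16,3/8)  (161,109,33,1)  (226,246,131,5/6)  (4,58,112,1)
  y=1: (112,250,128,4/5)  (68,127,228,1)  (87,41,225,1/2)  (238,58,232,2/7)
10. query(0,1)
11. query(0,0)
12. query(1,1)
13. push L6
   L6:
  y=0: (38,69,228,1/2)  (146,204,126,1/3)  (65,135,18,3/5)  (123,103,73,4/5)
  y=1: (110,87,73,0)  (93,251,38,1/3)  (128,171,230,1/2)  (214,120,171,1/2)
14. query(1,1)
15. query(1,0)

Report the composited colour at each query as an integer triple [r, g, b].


(3,1) stack=L1,L2; from [0,0,0]:
after L1 α=1/2: [213/2, 34, 159/2]
after L2 α=1/3: [286/3, 251/3, 85]
rounded: [95, 84, 85]

query (0,0) [L1,L2] — begin 0,0,0
after L1 α=4/5: [304/5, 244/5, 288/5]
after L2 α=1/5: [1886/25, 1176/25, 1467/25]
→ [75, 47, 59]

(1,1) stack=L1,L2; from [0,0,0]:
+L1 (α=3/7) → [0, 342/7, 114/7]
+L2 (α=5/6) → [695/6, 92/7, 4489/42]
rounded: [116, 13, 107]

(2,0) stack=L1,L2,L3,L4; from [0,0,0]:
after L1 α=1/5: [241/5, 47, 149/5]
after L2 α=2/3: [287/5, 59/3, 733/5]
after L3 α=3/7: [3278/35, 2297/21, 3037/35]
after L4 α=1/4: [16659/140, 898/7, 10021/140]
rounded: [119, 128, 72]

query (0,1) [L1,L2,L3,L4,L5] — begin 0,0,0
L1 α=6/7: [1464/7, 432/7, 1410/7]
L2 α=1/4: [2371/14, 1285/14, 2661/14]
L3 α=4/7: [17641/98, 11191/98, 12911/98]
L4 α=1/2: [29793/196, 18247/196, 19477/196]
L5 α=4/5: [117601/980, 214247/980, 119829/980]
= [120, 219, 122]

query (0,0) [L1,L2,L3,L4,L5] — begin 0,0,0
+L1 (α=4/5) → [304/5, 244/5, 288/5]
+L2 (α=1/5) → [1886/25, 1176/25, 1467/25]
+L3 (α=4/5) → [2386/125, 22176/125, 16267/125]
+L4 (α=1/4) → [4727/125, 17007/125, 39963/250]
+L5 (α=3/8) → [11551/100, 3879/25, 42363/400]
→ [116, 155, 106]

query (1,1) [L1,L2,L3,L4,L5] — begin 0,0,0
L1 α=3/7: [0, 342/7, 114/7]
L2 α=5/6: [695/6, 92/7, 4489/42]
L3 α=3/4: [2891/24, 1331/28, 7009/168]
L4 α=5/8: [11611/64, 29053/224, 10649/448]
L5 α=1: [68, 127, 228]
= [68, 127, 228]

query (1,1) [L1,L2,L3,L4,L5,L6] — begin 0,0,0
+L1 (α=3/7) → [0, 342/7, 114/7]
+L2 (α=5/6) → [695/6, 92/7, 4489/42]
+L3 (α=3/4) → [2891/24, 1331/28, 7009/168]
+L4 (α=5/8) → [11611/64, 29053/224, 10649/448]
+L5 (α=1) → [68, 127, 228]
+L6 (α=1/3) → [229/3, 505/3, 494/3]
→ [76, 168, 165]

(1,0) stack=L1,L2,L3,L4,L5,L6; from [0,0,0]:
L1 α=5/7: [950/7, 225/7, 290/7]
L2 α=1/4: [1136/7, 1181/14, 953/14]
L3 α=1: [203, 198, 223]
L4 α=1/2: [124, 99, 237]
L5 α=1: [161, 109, 33]
L6 α=1/3: [156, 422/3, 64]
= [156, 141, 64]


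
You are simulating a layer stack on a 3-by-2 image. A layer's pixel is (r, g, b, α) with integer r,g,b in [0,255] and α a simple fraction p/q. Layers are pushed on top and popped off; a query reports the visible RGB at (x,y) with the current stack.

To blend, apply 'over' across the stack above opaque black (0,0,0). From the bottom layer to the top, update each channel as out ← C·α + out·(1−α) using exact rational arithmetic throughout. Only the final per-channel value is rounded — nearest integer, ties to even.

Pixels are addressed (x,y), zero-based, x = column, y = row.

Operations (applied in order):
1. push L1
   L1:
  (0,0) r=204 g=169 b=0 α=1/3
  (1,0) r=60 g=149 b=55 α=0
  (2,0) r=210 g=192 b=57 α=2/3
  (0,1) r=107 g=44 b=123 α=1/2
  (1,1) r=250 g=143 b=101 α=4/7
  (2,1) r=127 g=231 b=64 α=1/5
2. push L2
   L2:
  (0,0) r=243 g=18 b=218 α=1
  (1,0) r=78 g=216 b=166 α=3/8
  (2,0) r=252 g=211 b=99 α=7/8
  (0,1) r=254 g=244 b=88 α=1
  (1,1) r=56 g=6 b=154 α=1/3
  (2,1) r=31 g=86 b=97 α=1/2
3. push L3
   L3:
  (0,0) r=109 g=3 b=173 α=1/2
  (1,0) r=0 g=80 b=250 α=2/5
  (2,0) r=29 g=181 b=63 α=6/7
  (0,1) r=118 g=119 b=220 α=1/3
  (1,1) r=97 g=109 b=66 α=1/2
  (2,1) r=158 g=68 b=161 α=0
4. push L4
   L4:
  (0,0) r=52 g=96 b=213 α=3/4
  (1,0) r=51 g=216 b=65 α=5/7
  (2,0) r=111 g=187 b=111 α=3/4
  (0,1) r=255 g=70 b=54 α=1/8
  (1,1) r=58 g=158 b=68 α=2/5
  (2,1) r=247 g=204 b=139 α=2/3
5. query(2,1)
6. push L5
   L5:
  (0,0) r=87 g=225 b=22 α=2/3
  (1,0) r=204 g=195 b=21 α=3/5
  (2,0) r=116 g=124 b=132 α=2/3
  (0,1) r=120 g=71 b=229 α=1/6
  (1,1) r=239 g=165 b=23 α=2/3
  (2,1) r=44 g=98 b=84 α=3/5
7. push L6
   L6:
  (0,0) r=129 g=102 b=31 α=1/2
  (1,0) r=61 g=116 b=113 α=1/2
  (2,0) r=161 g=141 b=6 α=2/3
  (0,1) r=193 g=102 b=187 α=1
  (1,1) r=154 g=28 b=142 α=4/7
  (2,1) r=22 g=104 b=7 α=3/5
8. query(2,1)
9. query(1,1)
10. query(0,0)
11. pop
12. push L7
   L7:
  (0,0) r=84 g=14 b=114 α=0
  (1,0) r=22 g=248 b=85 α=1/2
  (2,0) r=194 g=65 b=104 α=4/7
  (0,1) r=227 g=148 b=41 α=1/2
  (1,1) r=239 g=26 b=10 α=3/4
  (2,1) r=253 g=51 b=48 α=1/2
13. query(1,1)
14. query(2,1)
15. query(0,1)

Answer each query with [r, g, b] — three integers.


(2,1) stack=L1,L2,L3,L4; from [0,0,0]:
L1 α=1/5: [127/5, 231/5, 64/5]
L2 α=1/2: [141/5, 661/10, 549/10]
L3 α=0: [141/5, 661/10, 549/10]
L4 α=2/3: [2611/15, 4741/30, 3329/30]
= [174, 158, 111]

at x=2,y=1 over L1,L2,L3,L4,L5,L6:
L1 α=1/5: [127/5, 231/5, 64/5]
L2 α=1/2: [141/5, 661/10, 549/10]
L3 α=0: [141/5, 661/10, 549/10]
L4 α=2/3: [2611/15, 4741/30, 3329/30]
L5 α=3/5: [7202/75, 9151/75, 7109/75]
L6 α=3/5: [19354/375, 41702/375, 15793/375]
= [52, 111, 42]

(1,1) stack=L1,L2,L3,L4,L5,L6; from [0,0,0]:
+L1 (α=4/7) → [1000/7, 572/7, 404/7]
+L2 (α=1/3) → [2392/21, 1186/21, 1886/21]
+L3 (α=1/2) → [4429/42, 3475/42, 1636/21]
+L4 (α=2/5) → [6053/70, 7899/70, 2588/35]
+L5 (α=2/3) → [13171/70, 10333/70, 4198/105]
+L6 (α=4/7) → [82633/490, 38839/490, 24078/245]
→ [169, 79, 98]

query (0,0) [L1,L2,L3,L4,L5,L6] — begin 0,0,0
+L1 (α=1/3) → [68, 169/3, 0]
+L2 (α=1) → [243, 18, 218]
+L3 (α=1/2) → [176, 21/2, 391/2]
+L4 (α=3/4) → [83, 597/8, 1669/8]
+L5 (α=2/3) → [257/3, 1399/8, 2021/24]
+L6 (α=1/2) → [322/3, 2215/16, 2765/48]
rounded: [107, 138, 58]

(1,1) stack=L1,L2,L3,L4,L5,L7; from [0,0,0]:
after L1 α=4/7: [1000/7, 572/7, 404/7]
after L2 α=1/3: [2392/21, 1186/21, 1886/21]
after L3 α=1/2: [4429/42, 3475/42, 1636/21]
after L4 α=2/5: [6053/70, 7899/70, 2588/35]
after L5 α=2/3: [13171/70, 10333/70, 4198/105]
after L7 α=3/4: [63361/280, 15793/280, 1837/105]
= [226, 56, 17]

(2,1) stack=L1,L2,L3,L4,L5,L7; from [0,0,0]:
+L1 (α=1/5) → [127/5, 231/5, 64/5]
+L2 (α=1/2) → [141/5, 661/10, 549/10]
+L3 (α=0) → [141/5, 661/10, 549/10]
+L4 (α=2/3) → [2611/15, 4741/30, 3329/30]
+L5 (α=3/5) → [7202/75, 9151/75, 7109/75]
+L7 (α=1/2) → [26177/150, 6488/75, 10709/150]
= [175, 87, 71]

(0,1) stack=L1,L2,L3,L4,L5,L7; from [0,0,0]:
+L1 (α=1/2) → [107/2, 22, 123/2]
+L2 (α=1) → [254, 244, 88]
+L3 (α=1/3) → [626/3, 607/3, 132]
+L4 (α=1/8) → [5147/24, 4459/24, 489/4]
+L5 (α=1/6) → [28615/144, 23999/144, 3361/24]
+L7 (α=1/2) → [61303/288, 45311/288, 4345/48]
= [213, 157, 91]


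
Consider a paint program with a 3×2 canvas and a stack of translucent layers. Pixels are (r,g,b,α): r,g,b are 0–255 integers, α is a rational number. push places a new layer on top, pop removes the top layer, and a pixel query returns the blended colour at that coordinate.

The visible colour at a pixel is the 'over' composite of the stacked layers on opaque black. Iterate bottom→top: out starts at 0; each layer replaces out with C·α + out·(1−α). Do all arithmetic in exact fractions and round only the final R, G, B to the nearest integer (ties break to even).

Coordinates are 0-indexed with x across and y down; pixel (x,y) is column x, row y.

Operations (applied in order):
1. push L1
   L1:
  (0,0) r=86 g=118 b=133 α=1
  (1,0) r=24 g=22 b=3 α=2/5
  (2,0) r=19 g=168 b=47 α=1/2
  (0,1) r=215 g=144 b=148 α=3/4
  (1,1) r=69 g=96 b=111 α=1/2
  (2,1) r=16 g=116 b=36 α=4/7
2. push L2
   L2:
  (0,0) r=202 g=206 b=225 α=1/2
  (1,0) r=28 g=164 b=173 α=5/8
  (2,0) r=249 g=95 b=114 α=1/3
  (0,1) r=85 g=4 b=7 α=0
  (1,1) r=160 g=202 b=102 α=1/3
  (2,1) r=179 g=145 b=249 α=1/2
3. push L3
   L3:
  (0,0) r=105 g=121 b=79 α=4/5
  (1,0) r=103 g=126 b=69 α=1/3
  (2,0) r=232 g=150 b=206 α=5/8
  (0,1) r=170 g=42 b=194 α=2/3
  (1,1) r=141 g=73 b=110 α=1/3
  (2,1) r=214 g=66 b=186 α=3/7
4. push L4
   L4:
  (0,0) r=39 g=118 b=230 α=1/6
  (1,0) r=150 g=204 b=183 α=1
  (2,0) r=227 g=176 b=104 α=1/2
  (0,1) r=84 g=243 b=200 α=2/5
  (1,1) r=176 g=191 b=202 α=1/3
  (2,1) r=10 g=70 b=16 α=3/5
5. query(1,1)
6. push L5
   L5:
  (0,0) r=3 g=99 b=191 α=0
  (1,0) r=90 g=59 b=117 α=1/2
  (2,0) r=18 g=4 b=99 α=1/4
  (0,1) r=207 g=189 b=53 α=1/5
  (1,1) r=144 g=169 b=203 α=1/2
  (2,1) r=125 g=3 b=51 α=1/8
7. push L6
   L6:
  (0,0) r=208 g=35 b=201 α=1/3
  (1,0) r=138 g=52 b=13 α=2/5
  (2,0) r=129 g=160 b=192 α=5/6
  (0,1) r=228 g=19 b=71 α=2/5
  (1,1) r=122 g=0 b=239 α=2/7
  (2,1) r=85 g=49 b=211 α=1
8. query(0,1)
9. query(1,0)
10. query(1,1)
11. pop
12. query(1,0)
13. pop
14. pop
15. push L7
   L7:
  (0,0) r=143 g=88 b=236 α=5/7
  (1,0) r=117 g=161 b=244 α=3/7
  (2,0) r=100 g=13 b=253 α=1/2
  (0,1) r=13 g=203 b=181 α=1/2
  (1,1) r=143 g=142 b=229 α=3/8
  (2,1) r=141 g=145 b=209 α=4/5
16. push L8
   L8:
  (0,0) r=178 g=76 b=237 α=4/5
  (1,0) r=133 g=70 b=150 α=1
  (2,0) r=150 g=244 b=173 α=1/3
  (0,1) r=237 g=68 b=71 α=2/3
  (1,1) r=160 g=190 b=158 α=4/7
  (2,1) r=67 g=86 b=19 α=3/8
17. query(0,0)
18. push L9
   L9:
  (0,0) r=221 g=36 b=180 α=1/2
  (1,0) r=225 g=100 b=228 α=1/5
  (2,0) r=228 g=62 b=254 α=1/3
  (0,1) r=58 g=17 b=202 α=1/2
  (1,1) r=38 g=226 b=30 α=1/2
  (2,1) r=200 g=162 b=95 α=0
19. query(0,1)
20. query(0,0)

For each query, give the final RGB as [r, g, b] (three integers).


query (1,1) [L1,L2,L3,L4] — begin 0,0,0
after L1 α=1/2: [69/2, 48, 111/2]
after L2 α=1/3: [229/3, 298/3, 71]
after L3 α=1/3: [881/9, 815/9, 84]
after L4 α=1/3: [3346/27, 3349/27, 370/3]
→ [124, 124, 123]

at x=0,y=1 over L1,L2,L3,L4,L5,L6:
+L1 (α=3/4) → [645/4, 108, 111]
+L2 (α=0) → [645/4, 108, 111]
+L3 (α=2/3) → [2005/12, 64, 499/3]
+L4 (α=2/5) → [2677/20, 678/5, 899/5]
+L5 (α=1/5) → [3712/25, 3657/25, 3861/25]
+L6 (α=2/5) → [22536/125, 11921/125, 15133/125]
→ [180, 95, 121]

query (1,0) [L1,L2,L3,L4,L5,L6] — begin 0,0,0
after L1 α=2/5: [48/5, 44/5, 6/5]
after L2 α=5/8: [211/10, 529/5, 4343/40]
after L3 α=1/3: [242/5, 1688/15, 5723/60]
after L4 α=1: [150, 204, 183]
after L5 α=1/2: [120, 263/2, 150]
after L6 α=2/5: [636/5, 997/10, 476/5]
rounded: [127, 100, 95]

(1,1) stack=L1,L2,L3,L4,L5,L6; from [0,0,0]:
after L1 α=1/2: [69/2, 48, 111/2]
after L2 α=1/3: [229/3, 298/3, 71]
after L3 α=1/3: [881/9, 815/9, 84]
after L4 α=1/3: [3346/27, 3349/27, 370/3]
after L5 α=1/2: [3617/27, 3956/27, 979/6]
after L6 α=2/7: [24673/189, 19780/189, 1109/6]
rounded: [131, 105, 185]

at x=1,y=0 over L1,L2,L3,L4,L5:
+L1 (α=2/5) → [48/5, 44/5, 6/5]
+L2 (α=5/8) → [211/10, 529/5, 4343/40]
+L3 (α=1/3) → [242/5, 1688/15, 5723/60]
+L4 (α=1) → [150, 204, 183]
+L5 (α=1/2) → [120, 263/2, 150]
rounded: [120, 132, 150]

at x=0,y=0 over L1,L2,L3,L7,L8:
after L1 α=1: [86, 118, 133]
after L2 α=1/2: [144, 162, 179]
after L3 α=4/5: [564/5, 646/5, 99]
after L7 α=5/7: [4703/35, 3492/35, 1378/7]
after L8 α=4/5: [29623/175, 14132/175, 8014/35]
rounded: [169, 81, 229]

at x=0,y=1 over L1,L2,L3,L7,L8,L9:
after L1 α=3/4: [645/4, 108, 111]
after L2 α=0: [645/4, 108, 111]
after L3 α=2/3: [2005/12, 64, 499/3]
after L7 α=1/2: [2161/24, 267/2, 521/3]
after L8 α=2/3: [13537/72, 539/6, 947/9]
after L9 α=1/2: [17713/144, 641/12, 2765/18]
= [123, 53, 154]

at x=0,y=0 over L1,L2,L3,L7,L8,L9:
+L1 (α=1) → [86, 118, 133]
+L2 (α=1/2) → [144, 162, 179]
+L3 (α=4/5) → [564/5, 646/5, 99]
+L7 (α=5/7) → [4703/35, 3492/35, 1378/7]
+L8 (α=4/5) → [29623/175, 14132/175, 8014/35]
+L9 (α=1/2) → [34149/175, 10216/175, 7157/35]
= [195, 58, 204]


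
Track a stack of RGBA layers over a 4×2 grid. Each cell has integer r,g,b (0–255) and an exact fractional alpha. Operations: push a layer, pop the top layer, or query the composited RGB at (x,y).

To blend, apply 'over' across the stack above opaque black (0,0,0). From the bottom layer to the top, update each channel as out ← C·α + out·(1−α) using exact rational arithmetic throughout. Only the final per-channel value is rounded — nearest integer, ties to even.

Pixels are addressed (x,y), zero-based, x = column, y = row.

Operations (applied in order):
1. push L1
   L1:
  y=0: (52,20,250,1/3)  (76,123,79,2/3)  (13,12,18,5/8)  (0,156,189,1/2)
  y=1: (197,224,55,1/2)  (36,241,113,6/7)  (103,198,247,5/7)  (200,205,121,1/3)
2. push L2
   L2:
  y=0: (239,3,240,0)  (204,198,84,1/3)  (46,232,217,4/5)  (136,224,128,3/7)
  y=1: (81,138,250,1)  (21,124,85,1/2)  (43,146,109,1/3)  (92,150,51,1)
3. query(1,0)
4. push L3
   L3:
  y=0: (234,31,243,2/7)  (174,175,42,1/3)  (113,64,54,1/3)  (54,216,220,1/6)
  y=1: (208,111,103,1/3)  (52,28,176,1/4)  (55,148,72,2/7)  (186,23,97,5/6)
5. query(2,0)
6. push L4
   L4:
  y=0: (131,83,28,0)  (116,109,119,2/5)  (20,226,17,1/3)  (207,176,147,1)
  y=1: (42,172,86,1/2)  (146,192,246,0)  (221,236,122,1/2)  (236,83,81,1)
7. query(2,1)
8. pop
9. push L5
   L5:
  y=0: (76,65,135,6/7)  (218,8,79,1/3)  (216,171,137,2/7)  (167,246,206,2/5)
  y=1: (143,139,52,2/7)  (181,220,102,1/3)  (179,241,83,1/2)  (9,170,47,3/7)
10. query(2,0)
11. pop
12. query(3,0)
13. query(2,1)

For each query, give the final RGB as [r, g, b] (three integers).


(1,0) stack=L1,L2; from [0,0,0]:
+L1 (α=2/3) → [152/3, 82, 158/3]
+L2 (α=1/3) → [916/9, 362/3, 568/9]
rounded: [102, 121, 63]

query (2,0) [L1,L2,L3] — begin 0,0,0
+L1 (α=5/8) → [65/8, 15/2, 45/4]
+L2 (α=4/5) → [1537/40, 1871/10, 3517/20]
+L3 (α=1/3) → [3797/60, 2191/15, 4057/30]
rounded: [63, 146, 135]

at x=2,y=1 over L1,L2,L3,L4:
L1 α=5/7: [515/7, 990/7, 1235/7]
L2 α=1/3: [1331/21, 3002/21, 3233/21]
L3 α=2/7: [8965/147, 21226/147, 19189/147]
L4 α=1/2: [20726/147, 27959/147, 37123/294]
→ [141, 190, 126]

at x=2,y=0 over L1,L2,L3,L5:
after L1 α=5/8: [65/8, 15/2, 45/4]
after L2 α=4/5: [1537/40, 1871/10, 3517/20]
after L3 α=1/3: [3797/60, 2191/15, 4057/30]
after L5 α=2/7: [1283/12, 3217/21, 5701/42]
= [107, 153, 136]

(3,0) stack=L1,L2,L3; from [0,0,0]:
+L1 (α=1/2) → [0, 78, 189/2]
+L2 (α=3/7) → [408/7, 984/7, 762/7]
+L3 (α=1/6) → [403/7, 1072/7, 2675/21]
→ [58, 153, 127]

(2,1) stack=L1,L2,L3; from [0,0,0]:
after L1 α=5/7: [515/7, 990/7, 1235/7]
after L2 α=1/3: [1331/21, 3002/21, 3233/21]
after L3 α=2/7: [8965/147, 21226/147, 19189/147]
= [61, 144, 131]


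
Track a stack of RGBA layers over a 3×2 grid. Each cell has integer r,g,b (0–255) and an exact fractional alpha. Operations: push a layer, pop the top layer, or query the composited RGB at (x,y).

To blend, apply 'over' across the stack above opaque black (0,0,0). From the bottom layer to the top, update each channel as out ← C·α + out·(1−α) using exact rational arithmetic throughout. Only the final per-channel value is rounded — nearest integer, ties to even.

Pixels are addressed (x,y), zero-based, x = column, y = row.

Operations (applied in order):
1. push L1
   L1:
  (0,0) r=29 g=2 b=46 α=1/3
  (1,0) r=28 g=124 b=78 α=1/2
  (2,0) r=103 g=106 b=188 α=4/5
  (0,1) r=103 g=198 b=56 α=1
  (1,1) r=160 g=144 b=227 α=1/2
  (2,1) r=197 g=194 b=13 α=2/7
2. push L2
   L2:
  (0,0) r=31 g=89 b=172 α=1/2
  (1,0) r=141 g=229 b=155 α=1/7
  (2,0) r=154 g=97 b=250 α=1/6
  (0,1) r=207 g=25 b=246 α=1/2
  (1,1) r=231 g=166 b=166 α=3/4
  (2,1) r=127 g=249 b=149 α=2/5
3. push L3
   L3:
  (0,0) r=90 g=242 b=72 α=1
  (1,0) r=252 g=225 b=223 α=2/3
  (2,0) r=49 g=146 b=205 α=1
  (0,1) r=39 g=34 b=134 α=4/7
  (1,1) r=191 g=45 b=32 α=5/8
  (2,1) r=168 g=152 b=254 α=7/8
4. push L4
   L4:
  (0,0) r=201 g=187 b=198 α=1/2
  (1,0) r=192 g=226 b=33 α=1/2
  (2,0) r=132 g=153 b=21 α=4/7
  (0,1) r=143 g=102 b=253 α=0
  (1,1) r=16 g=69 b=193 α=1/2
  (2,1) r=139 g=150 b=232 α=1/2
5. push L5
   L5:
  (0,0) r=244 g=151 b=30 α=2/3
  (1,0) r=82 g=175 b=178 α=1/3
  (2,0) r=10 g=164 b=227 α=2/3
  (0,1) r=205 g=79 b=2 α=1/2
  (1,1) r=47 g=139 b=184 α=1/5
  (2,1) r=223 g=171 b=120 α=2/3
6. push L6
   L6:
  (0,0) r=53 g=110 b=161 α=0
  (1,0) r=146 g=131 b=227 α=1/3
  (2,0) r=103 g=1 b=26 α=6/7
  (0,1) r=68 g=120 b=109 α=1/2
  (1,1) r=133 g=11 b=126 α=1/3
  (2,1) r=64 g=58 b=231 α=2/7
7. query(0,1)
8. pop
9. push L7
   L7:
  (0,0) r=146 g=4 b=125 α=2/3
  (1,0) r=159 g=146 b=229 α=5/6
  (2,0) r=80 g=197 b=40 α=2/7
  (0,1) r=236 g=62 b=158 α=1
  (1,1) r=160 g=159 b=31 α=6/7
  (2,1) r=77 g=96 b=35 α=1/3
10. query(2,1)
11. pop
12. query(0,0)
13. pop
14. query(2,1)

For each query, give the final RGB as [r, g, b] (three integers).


at x=0,y=1 over L1,L2,L3,L4,L5,L6:
after L1 α=1: [103, 198, 56]
after L2 α=1/2: [155, 223/2, 151]
after L3 α=4/7: [621/7, 941/14, 989/7]
after L4 α=0: [621/7, 941/14, 989/7]
after L5 α=1/2: [1028/7, 2047/28, 1003/14]
after L6 α=1/2: [752/7, 5407/56, 2529/28]
rounded: [107, 97, 90]

at x=2,y=1 over L1,L2,L3,L4,L5,L7:
+L1 (α=2/7) → [394/7, 388/7, 26/7]
+L2 (α=2/5) → [592/7, 930/7, 2164/35]
+L3 (α=7/8) → [1103/7, 4189/28, 32197/140]
+L4 (α=1/2) → [1038/7, 8389/56, 64677/280]
+L5 (α=2/3) → [4160/21, 27541/168, 43959/280]
+L7 (α=1/3) → [9937/63, 35605/252, 48859/420]
→ [158, 141, 116]

at x=0,y=0 over L1,L2,L3,L4,L5:
L1 α=1/3: [29/3, 2/3, 46/3]
L2 α=1/2: [61/3, 269/6, 281/3]
L3 α=1: [90, 242, 72]
L4 α=1/2: [291/2, 429/2, 135]
L5 α=2/3: [1267/6, 1033/6, 65]
rounded: [211, 172, 65]

(2,1) stack=L1,L2,L3,L4; from [0,0,0]:
L1 α=2/7: [394/7, 388/7, 26/7]
L2 α=2/5: [592/7, 930/7, 2164/35]
L3 α=7/8: [1103/7, 4189/28, 32197/140]
L4 α=1/2: [1038/7, 8389/56, 64677/280]
= [148, 150, 231]


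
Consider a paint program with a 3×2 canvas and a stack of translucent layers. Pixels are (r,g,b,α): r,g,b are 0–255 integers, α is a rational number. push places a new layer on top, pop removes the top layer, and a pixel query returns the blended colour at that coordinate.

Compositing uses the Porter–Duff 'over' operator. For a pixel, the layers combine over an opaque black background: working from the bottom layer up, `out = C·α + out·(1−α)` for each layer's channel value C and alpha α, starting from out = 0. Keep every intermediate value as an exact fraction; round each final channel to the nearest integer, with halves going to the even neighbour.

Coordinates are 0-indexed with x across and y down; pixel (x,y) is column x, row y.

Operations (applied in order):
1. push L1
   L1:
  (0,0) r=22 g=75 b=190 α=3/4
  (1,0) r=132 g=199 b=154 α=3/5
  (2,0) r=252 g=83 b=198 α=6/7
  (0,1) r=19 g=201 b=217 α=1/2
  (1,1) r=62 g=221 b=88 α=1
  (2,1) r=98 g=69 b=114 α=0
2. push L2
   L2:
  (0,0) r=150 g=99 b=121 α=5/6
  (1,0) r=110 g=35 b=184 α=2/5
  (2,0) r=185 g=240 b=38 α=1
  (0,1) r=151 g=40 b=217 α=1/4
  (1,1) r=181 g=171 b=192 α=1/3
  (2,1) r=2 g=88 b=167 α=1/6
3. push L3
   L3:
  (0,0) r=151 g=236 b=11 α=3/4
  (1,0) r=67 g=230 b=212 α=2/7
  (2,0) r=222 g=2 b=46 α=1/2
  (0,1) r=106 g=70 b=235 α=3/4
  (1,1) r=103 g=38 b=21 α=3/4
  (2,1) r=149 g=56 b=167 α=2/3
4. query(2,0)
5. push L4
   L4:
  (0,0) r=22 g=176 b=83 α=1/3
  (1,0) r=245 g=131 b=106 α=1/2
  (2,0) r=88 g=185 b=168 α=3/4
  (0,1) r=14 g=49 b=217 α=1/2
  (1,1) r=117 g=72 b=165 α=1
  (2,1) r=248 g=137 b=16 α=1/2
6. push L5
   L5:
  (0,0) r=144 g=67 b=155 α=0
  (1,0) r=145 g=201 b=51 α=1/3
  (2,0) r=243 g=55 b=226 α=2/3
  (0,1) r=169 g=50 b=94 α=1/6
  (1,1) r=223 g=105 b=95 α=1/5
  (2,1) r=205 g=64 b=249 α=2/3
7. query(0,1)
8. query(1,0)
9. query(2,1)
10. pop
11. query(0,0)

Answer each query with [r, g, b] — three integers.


query (2,0) [L1,L2,L3] — begin 0,0,0
after L1 α=6/7: [216, 498/7, 1188/7]
after L2 α=1: [185, 240, 38]
after L3 α=1/2: [407/2, 121, 42]
rounded: [204, 121, 42]

query (0,1) [L1,L2,L3,L4,L5] — begin 0,0,0
+L1 (α=1/2) → [19/2, 201/2, 217/2]
+L2 (α=1/4) → [359/8, 683/8, 1085/8]
+L3 (α=3/4) → [2903/32, 2363/32, 6725/32]
+L4 (α=1/2) → [3351/64, 3931/64, 13669/64]
+L5 (α=1/6) → [27571/384, 22855/384, 24787/128]
→ [72, 60, 194]

(1,0) stack=L1,L2,L3,L4,L5; from [0,0,0]:
L1 α=3/5: [396/5, 597/5, 462/5]
L2 α=2/5: [2288/25, 2141/25, 3226/25]
L3 α=2/7: [2958/35, 4441/35, 5346/35]
L4 α=1/2: [11533/70, 4513/35, 4528/35]
L5 α=1/3: [5536/35, 16061/105, 10841/105]
= [158, 153, 103]

query (2,1) [L1,L2,L3,L4,L5] — begin 0,0,0
+L1 (α=0) → [0, 0, 0]
+L2 (α=1/6) → [1/3, 44/3, 167/6]
+L3 (α=2/3) → [895/9, 380/9, 2171/18]
+L4 (α=1/2) → [3127/18, 1613/18, 2459/36]
+L5 (α=2/3) → [10507/54, 3917/54, 20387/108]
rounded: [195, 73, 189]

(0,0) stack=L1,L2,L3,L4; from [0,0,0]:
after L1 α=3/4: [33/2, 225/4, 285/2]
after L2 α=5/6: [511/4, 735/8, 1495/12]
after L3 α=3/4: [2323/16, 6399/32, 1891/48]
after L4 α=1/3: [833/8, 9215/48, 3883/72]
= [104, 192, 54]


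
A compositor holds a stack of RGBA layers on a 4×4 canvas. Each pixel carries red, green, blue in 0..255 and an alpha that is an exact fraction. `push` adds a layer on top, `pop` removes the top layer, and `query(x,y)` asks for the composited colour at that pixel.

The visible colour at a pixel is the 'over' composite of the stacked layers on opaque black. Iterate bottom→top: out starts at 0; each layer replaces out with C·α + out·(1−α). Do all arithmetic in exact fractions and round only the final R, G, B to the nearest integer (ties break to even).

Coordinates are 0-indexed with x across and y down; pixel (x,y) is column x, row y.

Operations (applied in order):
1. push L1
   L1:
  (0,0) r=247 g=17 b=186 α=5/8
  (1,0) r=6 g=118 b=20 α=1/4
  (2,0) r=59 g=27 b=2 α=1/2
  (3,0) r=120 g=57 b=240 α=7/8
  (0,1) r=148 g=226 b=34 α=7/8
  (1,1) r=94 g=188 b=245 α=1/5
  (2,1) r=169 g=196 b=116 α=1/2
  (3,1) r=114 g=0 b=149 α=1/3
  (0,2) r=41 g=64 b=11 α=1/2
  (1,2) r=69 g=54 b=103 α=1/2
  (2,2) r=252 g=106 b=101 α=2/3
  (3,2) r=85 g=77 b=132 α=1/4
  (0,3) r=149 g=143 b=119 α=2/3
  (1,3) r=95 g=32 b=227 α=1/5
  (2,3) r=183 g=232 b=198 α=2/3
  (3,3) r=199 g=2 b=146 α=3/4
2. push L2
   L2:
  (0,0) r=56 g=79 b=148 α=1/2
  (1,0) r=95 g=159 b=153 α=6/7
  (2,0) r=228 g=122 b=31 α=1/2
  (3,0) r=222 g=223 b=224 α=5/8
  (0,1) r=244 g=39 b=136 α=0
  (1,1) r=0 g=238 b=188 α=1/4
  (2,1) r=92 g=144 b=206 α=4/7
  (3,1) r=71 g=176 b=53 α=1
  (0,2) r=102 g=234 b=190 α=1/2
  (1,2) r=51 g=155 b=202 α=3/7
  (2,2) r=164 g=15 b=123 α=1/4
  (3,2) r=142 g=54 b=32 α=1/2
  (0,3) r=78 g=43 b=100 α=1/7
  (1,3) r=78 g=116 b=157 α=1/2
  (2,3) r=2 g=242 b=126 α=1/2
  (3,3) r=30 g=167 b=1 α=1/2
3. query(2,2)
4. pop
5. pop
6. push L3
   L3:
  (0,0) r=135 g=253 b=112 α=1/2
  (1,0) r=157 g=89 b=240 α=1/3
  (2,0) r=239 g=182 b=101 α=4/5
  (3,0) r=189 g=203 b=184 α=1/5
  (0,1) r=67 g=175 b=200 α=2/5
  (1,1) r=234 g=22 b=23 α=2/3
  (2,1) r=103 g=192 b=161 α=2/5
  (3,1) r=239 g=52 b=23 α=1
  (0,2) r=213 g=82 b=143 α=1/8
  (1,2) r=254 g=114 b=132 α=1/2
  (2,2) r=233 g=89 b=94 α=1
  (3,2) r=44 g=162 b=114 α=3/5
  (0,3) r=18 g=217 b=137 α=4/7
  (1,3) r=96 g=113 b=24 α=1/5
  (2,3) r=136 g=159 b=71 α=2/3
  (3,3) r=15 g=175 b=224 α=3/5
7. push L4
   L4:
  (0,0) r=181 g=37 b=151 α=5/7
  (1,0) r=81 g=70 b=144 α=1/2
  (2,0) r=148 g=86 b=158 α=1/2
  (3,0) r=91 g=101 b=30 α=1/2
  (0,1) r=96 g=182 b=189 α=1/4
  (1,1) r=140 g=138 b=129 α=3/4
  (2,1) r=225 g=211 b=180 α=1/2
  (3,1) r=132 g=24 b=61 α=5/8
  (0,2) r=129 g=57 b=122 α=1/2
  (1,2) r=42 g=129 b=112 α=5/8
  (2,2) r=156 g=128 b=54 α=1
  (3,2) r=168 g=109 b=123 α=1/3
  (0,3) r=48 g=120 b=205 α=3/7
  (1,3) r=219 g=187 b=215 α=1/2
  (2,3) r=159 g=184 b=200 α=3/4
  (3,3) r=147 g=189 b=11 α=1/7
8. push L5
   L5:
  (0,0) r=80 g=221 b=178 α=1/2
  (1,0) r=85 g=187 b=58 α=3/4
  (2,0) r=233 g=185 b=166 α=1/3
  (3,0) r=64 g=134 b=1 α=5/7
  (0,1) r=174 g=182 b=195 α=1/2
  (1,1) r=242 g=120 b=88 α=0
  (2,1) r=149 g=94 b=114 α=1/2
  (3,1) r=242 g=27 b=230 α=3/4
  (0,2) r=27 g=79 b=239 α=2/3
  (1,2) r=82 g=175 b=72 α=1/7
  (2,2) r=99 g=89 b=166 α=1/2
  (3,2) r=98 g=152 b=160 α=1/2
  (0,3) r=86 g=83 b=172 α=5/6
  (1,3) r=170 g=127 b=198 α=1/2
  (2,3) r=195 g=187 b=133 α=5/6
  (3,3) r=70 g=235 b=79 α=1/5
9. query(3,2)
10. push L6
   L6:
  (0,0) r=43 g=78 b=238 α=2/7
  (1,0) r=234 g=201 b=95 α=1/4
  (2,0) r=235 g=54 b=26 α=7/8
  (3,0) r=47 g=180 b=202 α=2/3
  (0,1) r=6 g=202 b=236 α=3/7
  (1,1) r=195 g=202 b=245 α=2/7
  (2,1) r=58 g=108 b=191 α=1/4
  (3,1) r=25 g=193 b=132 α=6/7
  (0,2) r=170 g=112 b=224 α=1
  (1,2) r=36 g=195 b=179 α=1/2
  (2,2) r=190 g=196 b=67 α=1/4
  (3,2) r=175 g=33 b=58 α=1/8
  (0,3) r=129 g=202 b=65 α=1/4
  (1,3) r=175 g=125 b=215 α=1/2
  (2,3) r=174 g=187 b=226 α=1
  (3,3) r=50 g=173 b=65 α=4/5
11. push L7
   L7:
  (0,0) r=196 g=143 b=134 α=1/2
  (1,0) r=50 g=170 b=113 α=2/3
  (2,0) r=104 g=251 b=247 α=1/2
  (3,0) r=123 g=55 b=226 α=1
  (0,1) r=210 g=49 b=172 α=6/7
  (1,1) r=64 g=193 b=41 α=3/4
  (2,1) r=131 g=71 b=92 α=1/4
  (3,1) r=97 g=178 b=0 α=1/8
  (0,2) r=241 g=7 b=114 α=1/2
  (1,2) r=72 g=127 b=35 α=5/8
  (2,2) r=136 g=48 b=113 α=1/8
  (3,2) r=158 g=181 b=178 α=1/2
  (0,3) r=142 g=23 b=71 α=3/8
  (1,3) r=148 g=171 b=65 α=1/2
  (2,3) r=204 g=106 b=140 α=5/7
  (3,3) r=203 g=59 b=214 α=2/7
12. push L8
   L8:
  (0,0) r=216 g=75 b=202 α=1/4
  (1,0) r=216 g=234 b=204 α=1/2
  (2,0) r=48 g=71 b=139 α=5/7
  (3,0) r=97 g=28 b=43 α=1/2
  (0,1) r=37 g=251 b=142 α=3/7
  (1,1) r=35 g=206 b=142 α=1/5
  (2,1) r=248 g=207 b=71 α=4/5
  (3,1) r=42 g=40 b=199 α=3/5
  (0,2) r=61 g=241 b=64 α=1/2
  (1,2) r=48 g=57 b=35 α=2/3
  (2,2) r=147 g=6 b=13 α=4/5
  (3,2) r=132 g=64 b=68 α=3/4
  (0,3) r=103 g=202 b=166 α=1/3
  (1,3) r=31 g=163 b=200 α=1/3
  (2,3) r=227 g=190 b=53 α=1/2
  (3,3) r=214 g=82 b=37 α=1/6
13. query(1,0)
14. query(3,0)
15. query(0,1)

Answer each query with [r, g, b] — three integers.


query (2,2) [L1,L2] — begin 0,0,0
after L1 α=2/3: [168, 212/3, 202/3]
after L2 α=1/4: [167, 227/4, 325/4]
rounded: [167, 57, 81]

query (3,2) [L3,L4,L5] — begin 0,0,0
+L3 (α=3/5) → [132/5, 486/5, 342/5]
+L4 (α=1/3) → [368/5, 1517/15, 433/5]
+L5 (α=1/2) → [429/5, 3797/30, 1233/10]
→ [86, 127, 123]

(1,0) stack=L3,L4,L5,L6,L7,L8; from [0,0,0]:
+L3 (α=1/3) → [157/3, 89/3, 80]
+L4 (α=1/2) → [200/3, 299/6, 112]
+L5 (α=3/4) → [965/12, 3665/24, 143/2]
+L6 (α=1/4) → [1901/16, 5273/32, 619/8]
+L7 (α=2/3) → [1167/16, 16153/96, 809/8]
+L8 (α=1/2) → [4623/32, 38617/192, 2441/16]
rounded: [144, 201, 153]

(3,0) stack=L3,L4,L5,L6,L7,L8; from [0,0,0]:
after L3 α=1/5: [189/5, 203/5, 184/5]
after L4 α=1/2: [322/5, 354/5, 167/5]
after L5 α=5/7: [2244/35, 4058/35, 359/35]
after L6 α=2/3: [5534/105, 16658/105, 4833/35]
after L7 α=1: [123, 55, 226]
after L8 α=1/2: [110, 83/2, 269/2]
rounded: [110, 42, 134]

at x=0,y=1 over L3,L4,L5,L6,L7,L8:
+L3 (α=2/5) → [134/5, 70, 80]
+L4 (α=1/4) → [441/10, 98, 429/4]
+L5 (α=1/2) → [2181/20, 140, 1209/8]
+L6 (α=3/7) → [2271/35, 1166/7, 375/2]
+L7 (α=6/7) → [46371/245, 3224/49, 2439/14]
+L8 (α=3/7) → [212679/1715, 49793/343, 7860/49]
rounded: [124, 145, 160]


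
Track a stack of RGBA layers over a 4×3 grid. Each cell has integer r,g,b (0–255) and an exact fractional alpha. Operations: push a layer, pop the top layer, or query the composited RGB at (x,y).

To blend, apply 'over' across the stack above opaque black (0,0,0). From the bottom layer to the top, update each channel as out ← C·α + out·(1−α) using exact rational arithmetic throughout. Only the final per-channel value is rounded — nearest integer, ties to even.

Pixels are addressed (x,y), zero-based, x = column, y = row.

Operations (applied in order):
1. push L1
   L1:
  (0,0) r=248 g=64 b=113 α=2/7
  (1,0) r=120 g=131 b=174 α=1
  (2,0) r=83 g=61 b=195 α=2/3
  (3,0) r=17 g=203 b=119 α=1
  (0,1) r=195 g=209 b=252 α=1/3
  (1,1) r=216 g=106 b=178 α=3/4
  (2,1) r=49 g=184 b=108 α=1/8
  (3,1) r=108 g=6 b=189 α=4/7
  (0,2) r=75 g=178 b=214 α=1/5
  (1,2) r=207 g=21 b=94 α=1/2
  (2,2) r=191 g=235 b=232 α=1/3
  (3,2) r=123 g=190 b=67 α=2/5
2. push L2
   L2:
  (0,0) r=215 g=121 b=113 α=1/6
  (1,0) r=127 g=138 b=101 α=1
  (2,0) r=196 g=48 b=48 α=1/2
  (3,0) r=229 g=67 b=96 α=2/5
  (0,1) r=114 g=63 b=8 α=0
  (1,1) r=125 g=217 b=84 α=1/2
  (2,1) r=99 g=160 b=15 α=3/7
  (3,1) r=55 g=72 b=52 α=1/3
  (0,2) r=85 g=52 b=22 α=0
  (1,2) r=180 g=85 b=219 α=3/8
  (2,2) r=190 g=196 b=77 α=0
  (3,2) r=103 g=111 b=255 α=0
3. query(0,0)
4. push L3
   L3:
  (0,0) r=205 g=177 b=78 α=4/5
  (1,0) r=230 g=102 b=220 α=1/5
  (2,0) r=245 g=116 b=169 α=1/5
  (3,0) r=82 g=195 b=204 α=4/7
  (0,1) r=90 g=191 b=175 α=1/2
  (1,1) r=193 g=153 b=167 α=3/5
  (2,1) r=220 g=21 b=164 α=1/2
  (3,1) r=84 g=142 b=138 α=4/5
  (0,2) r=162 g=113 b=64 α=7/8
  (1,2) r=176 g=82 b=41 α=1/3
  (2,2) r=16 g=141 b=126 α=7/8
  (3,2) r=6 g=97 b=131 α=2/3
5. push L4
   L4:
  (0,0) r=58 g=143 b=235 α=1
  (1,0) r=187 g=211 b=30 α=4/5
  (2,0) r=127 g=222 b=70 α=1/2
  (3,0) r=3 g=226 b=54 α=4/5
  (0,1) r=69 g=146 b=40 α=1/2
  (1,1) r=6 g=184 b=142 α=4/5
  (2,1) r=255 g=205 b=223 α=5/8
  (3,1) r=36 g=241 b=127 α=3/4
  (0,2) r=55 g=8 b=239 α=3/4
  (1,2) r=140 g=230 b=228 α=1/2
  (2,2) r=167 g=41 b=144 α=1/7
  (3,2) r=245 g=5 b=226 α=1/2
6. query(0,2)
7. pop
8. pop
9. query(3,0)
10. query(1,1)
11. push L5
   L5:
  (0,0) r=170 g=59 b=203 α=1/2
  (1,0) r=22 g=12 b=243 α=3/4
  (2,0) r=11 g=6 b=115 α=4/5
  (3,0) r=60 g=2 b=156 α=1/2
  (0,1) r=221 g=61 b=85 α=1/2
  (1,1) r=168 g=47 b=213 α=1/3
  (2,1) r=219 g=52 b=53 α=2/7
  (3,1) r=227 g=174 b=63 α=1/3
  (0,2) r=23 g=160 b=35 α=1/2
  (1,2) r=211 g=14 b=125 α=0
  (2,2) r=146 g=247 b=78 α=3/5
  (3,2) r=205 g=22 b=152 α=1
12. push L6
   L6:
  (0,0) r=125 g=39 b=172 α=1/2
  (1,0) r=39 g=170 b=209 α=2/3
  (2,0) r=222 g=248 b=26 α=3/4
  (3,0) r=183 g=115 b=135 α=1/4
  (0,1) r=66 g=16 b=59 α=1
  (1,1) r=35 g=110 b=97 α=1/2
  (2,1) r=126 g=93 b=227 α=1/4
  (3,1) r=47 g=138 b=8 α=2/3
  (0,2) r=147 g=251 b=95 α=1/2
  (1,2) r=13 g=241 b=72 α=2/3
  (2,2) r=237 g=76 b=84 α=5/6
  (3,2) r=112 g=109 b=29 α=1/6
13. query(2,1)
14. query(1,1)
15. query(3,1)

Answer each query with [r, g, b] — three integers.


query (0,0) [L1,L2] — begin 0,0,0
after L1 α=2/7: [496/7, 128/7, 226/7]
after L2 α=1/6: [3985/42, 1487/42, 1921/42]
= [95, 35, 46]

query (0,2) [L1,L2,L3,L4] — begin 0,0,0
+L1 (α=1/5) → [15, 178/5, 214/5]
+L2 (α=0) → [15, 178/5, 214/5]
+L3 (α=7/8) → [1149/8, 4133/40, 1227/20]
+L4 (α=3/4) → [2469/32, 5093/160, 15567/80]
= [77, 32, 195]

at x=3,y=0 over L1,L2:
+L1 (α=1) → [17, 203, 119]
+L2 (α=2/5) → [509/5, 743/5, 549/5]
rounded: [102, 149, 110]

(1,1) stack=L1,L2; from [0,0,0]:
+L1 (α=3/4) → [162, 159/2, 267/2]
+L2 (α=1/2) → [287/2, 593/4, 435/4]
= [144, 148, 109]

at x=2,y=1 over L1,L2,L5,L6:
+L1 (α=1/8) → [49/8, 23, 27/2]
+L2 (α=3/7) → [643/14, 572/7, 99/7]
+L5 (α=2/7) → [9347/98, 3588/49, 1237/49]
+L6 (α=1/4) → [40389/392, 15321/196, 7417/98]
rounded: [103, 78, 76]

query (1,1) [L1,L2,L5,L6] — begin 0,0,0
L1 α=3/4: [162, 159/2, 267/2]
L2 α=1/2: [287/2, 593/4, 435/4]
L5 α=1/3: [455/3, 229/2, 287/2]
L6 α=1/2: [280/3, 449/4, 481/4]
rounded: [93, 112, 120]

query (3,1) [L1,L2,L5,L6] — begin 0,0,0
+L1 (α=4/7) → [432/7, 24/7, 108]
+L2 (α=1/3) → [1249/21, 184/7, 268/3]
+L5 (α=1/3) → [7265/63, 1586/21, 725/9]
+L6 (α=2/3) → [13187/189, 7382/63, 869/27]
→ [70, 117, 32]


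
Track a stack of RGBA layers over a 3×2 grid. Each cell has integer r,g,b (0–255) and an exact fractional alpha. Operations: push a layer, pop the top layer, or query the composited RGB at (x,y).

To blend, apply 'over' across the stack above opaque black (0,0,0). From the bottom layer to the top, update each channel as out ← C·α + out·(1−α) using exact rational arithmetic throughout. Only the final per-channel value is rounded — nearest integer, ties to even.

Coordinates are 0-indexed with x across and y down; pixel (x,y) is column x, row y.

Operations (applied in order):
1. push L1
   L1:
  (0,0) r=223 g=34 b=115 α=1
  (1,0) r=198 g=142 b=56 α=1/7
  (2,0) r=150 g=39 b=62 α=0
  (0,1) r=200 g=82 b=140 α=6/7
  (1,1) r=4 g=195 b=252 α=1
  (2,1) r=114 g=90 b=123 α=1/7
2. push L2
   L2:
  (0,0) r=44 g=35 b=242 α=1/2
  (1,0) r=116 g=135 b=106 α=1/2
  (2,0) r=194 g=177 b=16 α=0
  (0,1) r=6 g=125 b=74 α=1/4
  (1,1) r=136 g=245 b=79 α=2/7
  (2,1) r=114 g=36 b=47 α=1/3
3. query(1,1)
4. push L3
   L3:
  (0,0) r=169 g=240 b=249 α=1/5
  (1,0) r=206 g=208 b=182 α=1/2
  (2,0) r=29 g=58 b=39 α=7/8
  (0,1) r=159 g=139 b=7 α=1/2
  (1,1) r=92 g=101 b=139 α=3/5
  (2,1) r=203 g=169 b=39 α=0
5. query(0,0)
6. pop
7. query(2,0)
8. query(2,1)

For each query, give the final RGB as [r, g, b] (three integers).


(1,1) stack=L1,L2; from [0,0,0]:
+L1 (α=1) → [4, 195, 252]
+L2 (α=2/7) → [292/7, 1465/7, 1418/7]
→ [42, 209, 203]

at x=0,y=0 over L1,L2,L3:
+L1 (α=1) → [223, 34, 115]
+L2 (α=1/2) → [267/2, 69/2, 357/2]
+L3 (α=1/5) → [703/5, 378/5, 963/5]
rounded: [141, 76, 193]

query (2,0) [L1,L2] — begin 0,0,0
+L1 (α=0) → [0, 0, 0]
+L2 (α=0) → [0, 0, 0]
= [0, 0, 0]

(2,1) stack=L1,L2; from [0,0,0]:
+L1 (α=1/7) → [114/7, 90/7, 123/7]
+L2 (α=1/3) → [342/7, 144/7, 575/21]
→ [49, 21, 27]
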